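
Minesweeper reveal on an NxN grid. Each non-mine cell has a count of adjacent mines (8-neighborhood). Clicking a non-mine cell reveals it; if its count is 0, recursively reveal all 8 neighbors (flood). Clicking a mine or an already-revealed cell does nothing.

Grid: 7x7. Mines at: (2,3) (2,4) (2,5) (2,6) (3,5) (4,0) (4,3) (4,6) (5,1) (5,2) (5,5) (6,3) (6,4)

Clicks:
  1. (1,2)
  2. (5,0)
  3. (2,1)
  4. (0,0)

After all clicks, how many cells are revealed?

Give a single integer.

Click 1 (1,2) count=1: revealed 1 new [(1,2)] -> total=1
Click 2 (5,0) count=2: revealed 1 new [(5,0)] -> total=2
Click 3 (2,1) count=0: revealed 19 new [(0,0) (0,1) (0,2) (0,3) (0,4) (0,5) (0,6) (1,0) (1,1) (1,3) (1,4) (1,5) (1,6) (2,0) (2,1) (2,2) (3,0) (3,1) (3,2)] -> total=21
Click 4 (0,0) count=0: revealed 0 new [(none)] -> total=21

Answer: 21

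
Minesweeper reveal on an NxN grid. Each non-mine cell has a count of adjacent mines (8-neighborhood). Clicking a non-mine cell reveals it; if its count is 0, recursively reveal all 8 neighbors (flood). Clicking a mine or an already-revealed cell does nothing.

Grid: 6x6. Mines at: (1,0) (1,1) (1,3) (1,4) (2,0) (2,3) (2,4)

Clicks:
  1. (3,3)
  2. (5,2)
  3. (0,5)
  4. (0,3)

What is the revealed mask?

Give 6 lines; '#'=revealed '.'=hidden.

Click 1 (3,3) count=2: revealed 1 new [(3,3)] -> total=1
Click 2 (5,2) count=0: revealed 17 new [(3,0) (3,1) (3,2) (3,4) (3,5) (4,0) (4,1) (4,2) (4,3) (4,4) (4,5) (5,0) (5,1) (5,2) (5,3) (5,4) (5,5)] -> total=18
Click 3 (0,5) count=1: revealed 1 new [(0,5)] -> total=19
Click 4 (0,3) count=2: revealed 1 new [(0,3)] -> total=20

Answer: ...#.#
......
......
######
######
######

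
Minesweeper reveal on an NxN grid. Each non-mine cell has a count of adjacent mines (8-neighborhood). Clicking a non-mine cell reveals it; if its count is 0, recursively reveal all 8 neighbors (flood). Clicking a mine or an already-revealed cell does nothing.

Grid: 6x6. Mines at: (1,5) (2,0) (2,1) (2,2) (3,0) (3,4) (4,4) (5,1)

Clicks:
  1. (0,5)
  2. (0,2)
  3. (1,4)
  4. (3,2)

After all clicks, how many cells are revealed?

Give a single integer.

Click 1 (0,5) count=1: revealed 1 new [(0,5)] -> total=1
Click 2 (0,2) count=0: revealed 10 new [(0,0) (0,1) (0,2) (0,3) (0,4) (1,0) (1,1) (1,2) (1,3) (1,4)] -> total=11
Click 3 (1,4) count=1: revealed 0 new [(none)] -> total=11
Click 4 (3,2) count=2: revealed 1 new [(3,2)] -> total=12

Answer: 12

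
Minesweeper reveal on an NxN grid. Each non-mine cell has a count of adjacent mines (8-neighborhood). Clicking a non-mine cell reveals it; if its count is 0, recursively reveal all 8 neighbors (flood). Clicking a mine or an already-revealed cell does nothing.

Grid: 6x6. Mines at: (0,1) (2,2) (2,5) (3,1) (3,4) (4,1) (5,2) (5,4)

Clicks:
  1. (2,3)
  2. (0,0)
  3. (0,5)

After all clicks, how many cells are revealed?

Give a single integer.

Click 1 (2,3) count=2: revealed 1 new [(2,3)] -> total=1
Click 2 (0,0) count=1: revealed 1 new [(0,0)] -> total=2
Click 3 (0,5) count=0: revealed 8 new [(0,2) (0,3) (0,4) (0,5) (1,2) (1,3) (1,4) (1,5)] -> total=10

Answer: 10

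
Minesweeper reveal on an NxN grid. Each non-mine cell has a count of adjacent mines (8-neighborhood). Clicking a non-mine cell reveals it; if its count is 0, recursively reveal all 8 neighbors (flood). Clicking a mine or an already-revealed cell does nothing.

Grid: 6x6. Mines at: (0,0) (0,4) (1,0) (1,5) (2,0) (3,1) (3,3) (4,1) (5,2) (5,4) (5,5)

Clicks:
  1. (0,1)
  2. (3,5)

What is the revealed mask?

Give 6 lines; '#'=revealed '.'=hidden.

Answer: .#....
......
....##
....##
....##
......

Derivation:
Click 1 (0,1) count=2: revealed 1 new [(0,1)] -> total=1
Click 2 (3,5) count=0: revealed 6 new [(2,4) (2,5) (3,4) (3,5) (4,4) (4,5)] -> total=7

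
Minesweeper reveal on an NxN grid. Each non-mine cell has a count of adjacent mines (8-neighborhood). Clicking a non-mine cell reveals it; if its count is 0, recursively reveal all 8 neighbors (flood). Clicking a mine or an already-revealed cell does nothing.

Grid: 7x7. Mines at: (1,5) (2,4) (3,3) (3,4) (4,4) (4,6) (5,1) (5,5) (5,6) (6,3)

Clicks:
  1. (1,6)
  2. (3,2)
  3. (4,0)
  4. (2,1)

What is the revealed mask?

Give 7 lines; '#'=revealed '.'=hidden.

Click 1 (1,6) count=1: revealed 1 new [(1,6)] -> total=1
Click 2 (3,2) count=1: revealed 1 new [(3,2)] -> total=2
Click 3 (4,0) count=1: revealed 1 new [(4,0)] -> total=3
Click 4 (2,1) count=0: revealed 18 new [(0,0) (0,1) (0,2) (0,3) (0,4) (1,0) (1,1) (1,2) (1,3) (1,4) (2,0) (2,1) (2,2) (2,3) (3,0) (3,1) (4,1) (4,2)] -> total=21

Answer: #####..
#####.#
####...
###....
###....
.......
.......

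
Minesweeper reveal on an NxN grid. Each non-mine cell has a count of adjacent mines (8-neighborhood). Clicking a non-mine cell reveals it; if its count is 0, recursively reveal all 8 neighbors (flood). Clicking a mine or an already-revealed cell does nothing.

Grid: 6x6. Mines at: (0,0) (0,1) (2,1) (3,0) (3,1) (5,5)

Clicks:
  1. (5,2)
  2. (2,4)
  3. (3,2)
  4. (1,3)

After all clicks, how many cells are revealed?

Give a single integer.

Answer: 27

Derivation:
Click 1 (5,2) count=0: revealed 27 new [(0,2) (0,3) (0,4) (0,5) (1,2) (1,3) (1,4) (1,5) (2,2) (2,3) (2,4) (2,5) (3,2) (3,3) (3,4) (3,5) (4,0) (4,1) (4,2) (4,3) (4,4) (4,5) (5,0) (5,1) (5,2) (5,3) (5,4)] -> total=27
Click 2 (2,4) count=0: revealed 0 new [(none)] -> total=27
Click 3 (3,2) count=2: revealed 0 new [(none)] -> total=27
Click 4 (1,3) count=0: revealed 0 new [(none)] -> total=27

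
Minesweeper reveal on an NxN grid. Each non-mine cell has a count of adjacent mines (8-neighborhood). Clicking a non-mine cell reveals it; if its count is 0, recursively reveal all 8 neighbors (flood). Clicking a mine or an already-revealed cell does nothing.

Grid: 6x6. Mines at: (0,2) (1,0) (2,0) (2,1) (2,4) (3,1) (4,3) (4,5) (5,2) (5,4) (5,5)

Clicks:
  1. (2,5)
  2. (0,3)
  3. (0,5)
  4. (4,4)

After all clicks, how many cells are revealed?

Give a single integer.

Click 1 (2,5) count=1: revealed 1 new [(2,5)] -> total=1
Click 2 (0,3) count=1: revealed 1 new [(0,3)] -> total=2
Click 3 (0,5) count=0: revealed 5 new [(0,4) (0,5) (1,3) (1,4) (1,5)] -> total=7
Click 4 (4,4) count=4: revealed 1 new [(4,4)] -> total=8

Answer: 8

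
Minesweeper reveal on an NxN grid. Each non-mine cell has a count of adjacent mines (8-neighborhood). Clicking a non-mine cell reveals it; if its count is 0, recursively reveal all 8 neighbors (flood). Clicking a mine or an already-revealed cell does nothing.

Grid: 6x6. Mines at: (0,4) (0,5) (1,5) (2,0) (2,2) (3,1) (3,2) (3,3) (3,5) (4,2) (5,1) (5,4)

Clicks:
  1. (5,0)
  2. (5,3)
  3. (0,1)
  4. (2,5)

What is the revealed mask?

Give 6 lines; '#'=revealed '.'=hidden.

Click 1 (5,0) count=1: revealed 1 new [(5,0)] -> total=1
Click 2 (5,3) count=2: revealed 1 new [(5,3)] -> total=2
Click 3 (0,1) count=0: revealed 8 new [(0,0) (0,1) (0,2) (0,3) (1,0) (1,1) (1,2) (1,3)] -> total=10
Click 4 (2,5) count=2: revealed 1 new [(2,5)] -> total=11

Answer: ####..
####..
.....#
......
......
#..#..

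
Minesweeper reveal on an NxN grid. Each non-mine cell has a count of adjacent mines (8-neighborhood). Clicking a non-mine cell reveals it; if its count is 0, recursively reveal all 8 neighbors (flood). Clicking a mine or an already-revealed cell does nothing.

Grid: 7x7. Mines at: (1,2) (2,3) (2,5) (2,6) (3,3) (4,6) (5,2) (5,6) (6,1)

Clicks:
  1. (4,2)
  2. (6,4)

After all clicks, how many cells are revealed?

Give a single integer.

Answer: 10

Derivation:
Click 1 (4,2) count=2: revealed 1 new [(4,2)] -> total=1
Click 2 (6,4) count=0: revealed 9 new [(4,3) (4,4) (4,5) (5,3) (5,4) (5,5) (6,3) (6,4) (6,5)] -> total=10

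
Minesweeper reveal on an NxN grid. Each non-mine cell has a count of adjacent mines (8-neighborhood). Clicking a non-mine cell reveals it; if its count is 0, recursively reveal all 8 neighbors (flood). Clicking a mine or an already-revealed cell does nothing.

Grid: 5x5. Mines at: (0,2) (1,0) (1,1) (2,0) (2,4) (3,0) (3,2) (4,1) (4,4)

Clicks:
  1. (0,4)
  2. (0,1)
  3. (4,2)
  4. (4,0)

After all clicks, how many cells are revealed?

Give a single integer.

Click 1 (0,4) count=0: revealed 4 new [(0,3) (0,4) (1,3) (1,4)] -> total=4
Click 2 (0,1) count=3: revealed 1 new [(0,1)] -> total=5
Click 3 (4,2) count=2: revealed 1 new [(4,2)] -> total=6
Click 4 (4,0) count=2: revealed 1 new [(4,0)] -> total=7

Answer: 7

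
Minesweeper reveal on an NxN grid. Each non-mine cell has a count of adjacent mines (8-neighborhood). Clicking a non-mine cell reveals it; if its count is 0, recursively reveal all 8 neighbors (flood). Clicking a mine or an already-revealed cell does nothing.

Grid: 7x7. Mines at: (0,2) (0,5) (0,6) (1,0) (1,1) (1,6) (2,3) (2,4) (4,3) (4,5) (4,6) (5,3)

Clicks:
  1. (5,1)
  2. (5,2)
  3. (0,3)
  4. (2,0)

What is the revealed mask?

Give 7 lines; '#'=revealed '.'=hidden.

Click 1 (5,1) count=0: revealed 15 new [(2,0) (2,1) (2,2) (3,0) (3,1) (3,2) (4,0) (4,1) (4,2) (5,0) (5,1) (5,2) (6,0) (6,1) (6,2)] -> total=15
Click 2 (5,2) count=2: revealed 0 new [(none)] -> total=15
Click 3 (0,3) count=1: revealed 1 new [(0,3)] -> total=16
Click 4 (2,0) count=2: revealed 0 new [(none)] -> total=16

Answer: ...#...
.......
###....
###....
###....
###....
###....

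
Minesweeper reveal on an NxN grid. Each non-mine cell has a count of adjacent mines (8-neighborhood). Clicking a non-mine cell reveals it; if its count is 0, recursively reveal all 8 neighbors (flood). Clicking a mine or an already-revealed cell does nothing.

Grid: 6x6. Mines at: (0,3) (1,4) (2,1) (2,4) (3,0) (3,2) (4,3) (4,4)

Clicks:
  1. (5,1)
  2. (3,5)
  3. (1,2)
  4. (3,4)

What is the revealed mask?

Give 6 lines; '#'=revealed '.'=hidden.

Answer: ......
..#...
......
....##
###...
###...

Derivation:
Click 1 (5,1) count=0: revealed 6 new [(4,0) (4,1) (4,2) (5,0) (5,1) (5,2)] -> total=6
Click 2 (3,5) count=2: revealed 1 new [(3,5)] -> total=7
Click 3 (1,2) count=2: revealed 1 new [(1,2)] -> total=8
Click 4 (3,4) count=3: revealed 1 new [(3,4)] -> total=9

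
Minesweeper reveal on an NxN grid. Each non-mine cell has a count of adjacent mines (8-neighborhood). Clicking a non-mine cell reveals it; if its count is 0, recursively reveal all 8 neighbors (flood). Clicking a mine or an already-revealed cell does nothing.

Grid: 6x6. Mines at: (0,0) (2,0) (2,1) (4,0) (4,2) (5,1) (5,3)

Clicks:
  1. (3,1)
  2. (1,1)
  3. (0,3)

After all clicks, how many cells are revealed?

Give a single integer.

Answer: 24

Derivation:
Click 1 (3,1) count=4: revealed 1 new [(3,1)] -> total=1
Click 2 (1,1) count=3: revealed 1 new [(1,1)] -> total=2
Click 3 (0,3) count=0: revealed 22 new [(0,1) (0,2) (0,3) (0,4) (0,5) (1,2) (1,3) (1,4) (1,5) (2,2) (2,3) (2,4) (2,5) (3,2) (3,3) (3,4) (3,5) (4,3) (4,4) (4,5) (5,4) (5,5)] -> total=24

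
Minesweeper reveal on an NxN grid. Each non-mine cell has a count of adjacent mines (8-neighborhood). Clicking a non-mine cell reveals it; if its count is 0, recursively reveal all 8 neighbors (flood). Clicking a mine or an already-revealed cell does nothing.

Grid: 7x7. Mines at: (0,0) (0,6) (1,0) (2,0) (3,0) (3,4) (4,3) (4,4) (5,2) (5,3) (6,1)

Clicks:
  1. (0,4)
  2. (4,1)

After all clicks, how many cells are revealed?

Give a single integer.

Click 1 (0,4) count=0: revealed 18 new [(0,1) (0,2) (0,3) (0,4) (0,5) (1,1) (1,2) (1,3) (1,4) (1,5) (2,1) (2,2) (2,3) (2,4) (2,5) (3,1) (3,2) (3,3)] -> total=18
Click 2 (4,1) count=2: revealed 1 new [(4,1)] -> total=19

Answer: 19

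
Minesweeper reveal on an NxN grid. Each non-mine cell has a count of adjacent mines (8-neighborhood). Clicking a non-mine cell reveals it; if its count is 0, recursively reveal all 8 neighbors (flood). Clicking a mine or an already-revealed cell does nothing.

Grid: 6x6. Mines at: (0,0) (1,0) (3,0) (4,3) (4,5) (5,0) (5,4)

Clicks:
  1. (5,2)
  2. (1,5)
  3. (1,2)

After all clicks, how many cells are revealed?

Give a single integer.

Click 1 (5,2) count=1: revealed 1 new [(5,2)] -> total=1
Click 2 (1,5) count=0: revealed 20 new [(0,1) (0,2) (0,3) (0,4) (0,5) (1,1) (1,2) (1,3) (1,4) (1,5) (2,1) (2,2) (2,3) (2,4) (2,5) (3,1) (3,2) (3,3) (3,4) (3,5)] -> total=21
Click 3 (1,2) count=0: revealed 0 new [(none)] -> total=21

Answer: 21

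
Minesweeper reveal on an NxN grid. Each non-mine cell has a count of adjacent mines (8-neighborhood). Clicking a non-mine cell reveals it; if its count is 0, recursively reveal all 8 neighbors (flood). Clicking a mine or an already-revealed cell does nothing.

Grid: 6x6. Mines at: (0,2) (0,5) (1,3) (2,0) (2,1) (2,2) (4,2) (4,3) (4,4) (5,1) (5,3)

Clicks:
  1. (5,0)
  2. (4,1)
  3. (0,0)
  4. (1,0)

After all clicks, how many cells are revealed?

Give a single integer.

Answer: 6

Derivation:
Click 1 (5,0) count=1: revealed 1 new [(5,0)] -> total=1
Click 2 (4,1) count=2: revealed 1 new [(4,1)] -> total=2
Click 3 (0,0) count=0: revealed 4 new [(0,0) (0,1) (1,0) (1,1)] -> total=6
Click 4 (1,0) count=2: revealed 0 new [(none)] -> total=6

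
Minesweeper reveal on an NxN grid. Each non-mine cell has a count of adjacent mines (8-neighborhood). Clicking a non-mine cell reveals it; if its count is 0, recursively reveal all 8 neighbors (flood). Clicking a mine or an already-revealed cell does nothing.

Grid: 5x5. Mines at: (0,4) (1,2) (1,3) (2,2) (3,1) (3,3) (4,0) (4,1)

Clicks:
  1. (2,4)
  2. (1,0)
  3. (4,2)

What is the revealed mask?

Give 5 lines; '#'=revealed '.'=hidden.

Answer: ##...
##...
##..#
.....
..#..

Derivation:
Click 1 (2,4) count=2: revealed 1 new [(2,4)] -> total=1
Click 2 (1,0) count=0: revealed 6 new [(0,0) (0,1) (1,0) (1,1) (2,0) (2,1)] -> total=7
Click 3 (4,2) count=3: revealed 1 new [(4,2)] -> total=8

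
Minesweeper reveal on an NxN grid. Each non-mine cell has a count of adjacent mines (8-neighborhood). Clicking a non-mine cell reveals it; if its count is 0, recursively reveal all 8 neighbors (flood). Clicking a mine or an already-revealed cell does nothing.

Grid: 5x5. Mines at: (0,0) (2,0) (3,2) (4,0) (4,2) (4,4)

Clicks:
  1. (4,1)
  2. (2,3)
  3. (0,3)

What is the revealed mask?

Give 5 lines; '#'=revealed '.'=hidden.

Answer: .####
.####
.####
...##
.#...

Derivation:
Click 1 (4,1) count=3: revealed 1 new [(4,1)] -> total=1
Click 2 (2,3) count=1: revealed 1 new [(2,3)] -> total=2
Click 3 (0,3) count=0: revealed 13 new [(0,1) (0,2) (0,3) (0,4) (1,1) (1,2) (1,3) (1,4) (2,1) (2,2) (2,4) (3,3) (3,4)] -> total=15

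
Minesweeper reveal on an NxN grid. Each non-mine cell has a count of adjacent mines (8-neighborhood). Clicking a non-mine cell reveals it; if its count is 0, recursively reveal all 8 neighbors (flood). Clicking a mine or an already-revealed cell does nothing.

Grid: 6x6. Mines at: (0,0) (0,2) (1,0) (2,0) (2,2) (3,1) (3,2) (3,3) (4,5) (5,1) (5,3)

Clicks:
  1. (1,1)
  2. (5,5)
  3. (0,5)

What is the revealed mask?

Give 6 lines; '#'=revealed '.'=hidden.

Click 1 (1,1) count=5: revealed 1 new [(1,1)] -> total=1
Click 2 (5,5) count=1: revealed 1 new [(5,5)] -> total=2
Click 3 (0,5) count=0: revealed 11 new [(0,3) (0,4) (0,5) (1,3) (1,4) (1,5) (2,3) (2,4) (2,5) (3,4) (3,5)] -> total=13

Answer: ...###
.#.###
...###
....##
......
.....#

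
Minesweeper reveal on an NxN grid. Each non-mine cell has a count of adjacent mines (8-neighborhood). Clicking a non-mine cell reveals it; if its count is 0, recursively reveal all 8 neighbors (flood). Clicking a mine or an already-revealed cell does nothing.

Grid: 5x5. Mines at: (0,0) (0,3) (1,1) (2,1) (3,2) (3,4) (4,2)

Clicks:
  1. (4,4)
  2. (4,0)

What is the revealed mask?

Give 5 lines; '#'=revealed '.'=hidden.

Click 1 (4,4) count=1: revealed 1 new [(4,4)] -> total=1
Click 2 (4,0) count=0: revealed 4 new [(3,0) (3,1) (4,0) (4,1)] -> total=5

Answer: .....
.....
.....
##...
##..#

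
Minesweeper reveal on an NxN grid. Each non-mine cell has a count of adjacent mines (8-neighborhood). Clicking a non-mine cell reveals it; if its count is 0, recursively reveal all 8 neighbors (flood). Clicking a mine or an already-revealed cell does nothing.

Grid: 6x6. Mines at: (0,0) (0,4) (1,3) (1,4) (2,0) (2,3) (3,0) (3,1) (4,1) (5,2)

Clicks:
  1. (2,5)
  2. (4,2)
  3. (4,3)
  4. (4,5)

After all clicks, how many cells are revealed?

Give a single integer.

Click 1 (2,5) count=1: revealed 1 new [(2,5)] -> total=1
Click 2 (4,2) count=3: revealed 1 new [(4,2)] -> total=2
Click 3 (4,3) count=1: revealed 1 new [(4,3)] -> total=3
Click 4 (4,5) count=0: revealed 9 new [(2,4) (3,3) (3,4) (3,5) (4,4) (4,5) (5,3) (5,4) (5,5)] -> total=12

Answer: 12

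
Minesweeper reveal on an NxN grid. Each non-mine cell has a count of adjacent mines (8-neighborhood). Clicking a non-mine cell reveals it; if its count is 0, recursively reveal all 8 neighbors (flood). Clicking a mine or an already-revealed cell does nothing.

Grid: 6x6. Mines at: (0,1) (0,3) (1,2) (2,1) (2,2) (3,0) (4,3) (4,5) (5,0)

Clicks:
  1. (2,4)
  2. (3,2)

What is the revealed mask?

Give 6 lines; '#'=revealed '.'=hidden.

Answer: ....##
...###
...###
..####
......
......

Derivation:
Click 1 (2,4) count=0: revealed 11 new [(0,4) (0,5) (1,3) (1,4) (1,5) (2,3) (2,4) (2,5) (3,3) (3,4) (3,5)] -> total=11
Click 2 (3,2) count=3: revealed 1 new [(3,2)] -> total=12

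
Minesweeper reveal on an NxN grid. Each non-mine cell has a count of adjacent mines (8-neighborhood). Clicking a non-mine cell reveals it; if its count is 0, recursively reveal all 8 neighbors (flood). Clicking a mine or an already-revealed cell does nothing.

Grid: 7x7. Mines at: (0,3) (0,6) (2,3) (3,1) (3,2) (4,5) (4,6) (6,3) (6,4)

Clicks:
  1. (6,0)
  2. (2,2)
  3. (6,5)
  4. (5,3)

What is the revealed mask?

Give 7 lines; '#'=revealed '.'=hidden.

Click 1 (6,0) count=0: revealed 9 new [(4,0) (4,1) (4,2) (5,0) (5,1) (5,2) (6,0) (6,1) (6,2)] -> total=9
Click 2 (2,2) count=3: revealed 1 new [(2,2)] -> total=10
Click 3 (6,5) count=1: revealed 1 new [(6,5)] -> total=11
Click 4 (5,3) count=2: revealed 1 new [(5,3)] -> total=12

Answer: .......
.......
..#....
.......
###....
####...
###..#.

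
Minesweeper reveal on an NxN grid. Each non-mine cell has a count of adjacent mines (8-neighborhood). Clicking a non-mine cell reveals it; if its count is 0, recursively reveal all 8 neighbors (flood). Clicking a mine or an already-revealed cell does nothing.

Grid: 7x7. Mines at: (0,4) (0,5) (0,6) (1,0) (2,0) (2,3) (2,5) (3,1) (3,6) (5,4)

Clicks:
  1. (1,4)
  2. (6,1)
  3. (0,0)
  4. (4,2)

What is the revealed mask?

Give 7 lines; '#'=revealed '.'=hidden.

Click 1 (1,4) count=4: revealed 1 new [(1,4)] -> total=1
Click 2 (6,1) count=0: revealed 12 new [(4,0) (4,1) (4,2) (4,3) (5,0) (5,1) (5,2) (5,3) (6,0) (6,1) (6,2) (6,3)] -> total=13
Click 3 (0,0) count=1: revealed 1 new [(0,0)] -> total=14
Click 4 (4,2) count=1: revealed 0 new [(none)] -> total=14

Answer: #......
....#..
.......
.......
####...
####...
####...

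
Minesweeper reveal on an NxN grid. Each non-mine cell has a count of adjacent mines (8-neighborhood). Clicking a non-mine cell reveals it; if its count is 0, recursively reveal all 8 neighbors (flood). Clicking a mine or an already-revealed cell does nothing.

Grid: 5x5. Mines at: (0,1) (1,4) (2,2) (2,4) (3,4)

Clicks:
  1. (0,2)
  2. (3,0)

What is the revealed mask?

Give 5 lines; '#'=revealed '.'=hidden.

Answer: ..#..
##...
##...
####.
####.

Derivation:
Click 1 (0,2) count=1: revealed 1 new [(0,2)] -> total=1
Click 2 (3,0) count=0: revealed 12 new [(1,0) (1,1) (2,0) (2,1) (3,0) (3,1) (3,2) (3,3) (4,0) (4,1) (4,2) (4,3)] -> total=13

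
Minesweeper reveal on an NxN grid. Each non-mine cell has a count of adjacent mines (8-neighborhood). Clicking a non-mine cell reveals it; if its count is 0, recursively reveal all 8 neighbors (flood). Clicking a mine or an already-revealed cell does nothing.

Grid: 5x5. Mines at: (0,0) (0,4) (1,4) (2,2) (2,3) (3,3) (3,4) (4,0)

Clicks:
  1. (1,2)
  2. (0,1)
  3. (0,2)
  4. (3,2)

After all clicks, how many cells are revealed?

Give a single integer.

Click 1 (1,2) count=2: revealed 1 new [(1,2)] -> total=1
Click 2 (0,1) count=1: revealed 1 new [(0,1)] -> total=2
Click 3 (0,2) count=0: revealed 4 new [(0,2) (0,3) (1,1) (1,3)] -> total=6
Click 4 (3,2) count=3: revealed 1 new [(3,2)] -> total=7

Answer: 7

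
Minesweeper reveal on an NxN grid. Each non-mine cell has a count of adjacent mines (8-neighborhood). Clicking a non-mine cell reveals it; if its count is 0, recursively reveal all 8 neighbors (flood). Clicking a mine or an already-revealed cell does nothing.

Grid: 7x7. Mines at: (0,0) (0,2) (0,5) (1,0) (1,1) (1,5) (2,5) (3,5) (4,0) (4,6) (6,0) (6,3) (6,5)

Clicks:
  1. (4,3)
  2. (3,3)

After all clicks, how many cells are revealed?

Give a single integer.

Answer: 19

Derivation:
Click 1 (4,3) count=0: revealed 19 new [(1,2) (1,3) (1,4) (2,1) (2,2) (2,3) (2,4) (3,1) (3,2) (3,3) (3,4) (4,1) (4,2) (4,3) (4,4) (5,1) (5,2) (5,3) (5,4)] -> total=19
Click 2 (3,3) count=0: revealed 0 new [(none)] -> total=19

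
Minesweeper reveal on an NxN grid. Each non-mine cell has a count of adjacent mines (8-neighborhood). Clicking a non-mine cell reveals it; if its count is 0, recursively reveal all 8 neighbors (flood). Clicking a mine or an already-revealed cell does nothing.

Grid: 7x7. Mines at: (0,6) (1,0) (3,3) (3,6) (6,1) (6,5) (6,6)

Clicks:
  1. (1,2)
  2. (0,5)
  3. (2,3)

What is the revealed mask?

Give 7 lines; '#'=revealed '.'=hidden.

Click 1 (1,2) count=0: revealed 15 new [(0,1) (0,2) (0,3) (0,4) (0,5) (1,1) (1,2) (1,3) (1,4) (1,5) (2,1) (2,2) (2,3) (2,4) (2,5)] -> total=15
Click 2 (0,5) count=1: revealed 0 new [(none)] -> total=15
Click 3 (2,3) count=1: revealed 0 new [(none)] -> total=15

Answer: .#####.
.#####.
.#####.
.......
.......
.......
.......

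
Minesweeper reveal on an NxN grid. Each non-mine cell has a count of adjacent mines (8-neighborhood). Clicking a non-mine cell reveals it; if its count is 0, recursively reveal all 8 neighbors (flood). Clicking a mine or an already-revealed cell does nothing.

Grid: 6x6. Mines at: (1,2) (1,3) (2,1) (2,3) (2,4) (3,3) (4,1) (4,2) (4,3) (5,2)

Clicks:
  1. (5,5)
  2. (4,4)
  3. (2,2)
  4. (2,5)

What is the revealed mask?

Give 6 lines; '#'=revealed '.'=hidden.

Click 1 (5,5) count=0: revealed 6 new [(3,4) (3,5) (4,4) (4,5) (5,4) (5,5)] -> total=6
Click 2 (4,4) count=2: revealed 0 new [(none)] -> total=6
Click 3 (2,2) count=5: revealed 1 new [(2,2)] -> total=7
Click 4 (2,5) count=1: revealed 1 new [(2,5)] -> total=8

Answer: ......
......
..#..#
....##
....##
....##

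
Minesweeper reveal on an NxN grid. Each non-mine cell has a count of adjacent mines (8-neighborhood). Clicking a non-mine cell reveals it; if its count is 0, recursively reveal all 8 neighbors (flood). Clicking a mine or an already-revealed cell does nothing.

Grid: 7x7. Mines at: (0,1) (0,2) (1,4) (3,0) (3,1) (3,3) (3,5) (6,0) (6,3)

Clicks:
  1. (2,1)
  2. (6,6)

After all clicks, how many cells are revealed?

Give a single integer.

Click 1 (2,1) count=2: revealed 1 new [(2,1)] -> total=1
Click 2 (6,6) count=0: revealed 9 new [(4,4) (4,5) (4,6) (5,4) (5,5) (5,6) (6,4) (6,5) (6,6)] -> total=10

Answer: 10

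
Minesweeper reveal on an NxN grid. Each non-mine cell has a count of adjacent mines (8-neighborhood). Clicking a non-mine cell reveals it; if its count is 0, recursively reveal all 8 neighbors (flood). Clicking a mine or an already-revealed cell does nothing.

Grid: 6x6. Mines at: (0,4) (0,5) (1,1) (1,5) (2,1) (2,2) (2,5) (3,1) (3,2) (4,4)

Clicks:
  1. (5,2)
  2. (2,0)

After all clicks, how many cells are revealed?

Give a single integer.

Click 1 (5,2) count=0: revealed 8 new [(4,0) (4,1) (4,2) (4,3) (5,0) (5,1) (5,2) (5,3)] -> total=8
Click 2 (2,0) count=3: revealed 1 new [(2,0)] -> total=9

Answer: 9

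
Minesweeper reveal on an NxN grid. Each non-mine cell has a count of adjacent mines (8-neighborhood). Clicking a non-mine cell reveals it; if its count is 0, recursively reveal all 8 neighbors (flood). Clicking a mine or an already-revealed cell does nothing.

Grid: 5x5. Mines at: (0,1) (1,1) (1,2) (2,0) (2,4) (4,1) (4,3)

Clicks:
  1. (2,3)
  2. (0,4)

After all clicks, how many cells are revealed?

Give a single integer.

Answer: 5

Derivation:
Click 1 (2,3) count=2: revealed 1 new [(2,3)] -> total=1
Click 2 (0,4) count=0: revealed 4 new [(0,3) (0,4) (1,3) (1,4)] -> total=5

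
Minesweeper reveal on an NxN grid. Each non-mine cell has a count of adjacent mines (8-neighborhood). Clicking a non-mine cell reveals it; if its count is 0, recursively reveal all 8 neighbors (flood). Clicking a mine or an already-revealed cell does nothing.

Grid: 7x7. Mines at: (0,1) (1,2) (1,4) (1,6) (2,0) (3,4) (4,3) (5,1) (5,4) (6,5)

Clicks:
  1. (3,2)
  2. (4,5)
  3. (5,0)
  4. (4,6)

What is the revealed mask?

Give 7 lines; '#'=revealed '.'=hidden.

Answer: .......
.......
.....##
..#..##
.....##
#....##
.......

Derivation:
Click 1 (3,2) count=1: revealed 1 new [(3,2)] -> total=1
Click 2 (4,5) count=2: revealed 1 new [(4,5)] -> total=2
Click 3 (5,0) count=1: revealed 1 new [(5,0)] -> total=3
Click 4 (4,6) count=0: revealed 7 new [(2,5) (2,6) (3,5) (3,6) (4,6) (5,5) (5,6)] -> total=10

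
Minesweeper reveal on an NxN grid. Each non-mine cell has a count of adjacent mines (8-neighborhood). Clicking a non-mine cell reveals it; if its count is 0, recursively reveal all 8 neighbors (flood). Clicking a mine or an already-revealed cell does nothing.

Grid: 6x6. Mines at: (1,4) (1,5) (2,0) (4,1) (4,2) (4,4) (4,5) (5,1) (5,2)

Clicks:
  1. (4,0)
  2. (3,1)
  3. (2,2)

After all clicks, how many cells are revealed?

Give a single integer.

Click 1 (4,0) count=2: revealed 1 new [(4,0)] -> total=1
Click 2 (3,1) count=3: revealed 1 new [(3,1)] -> total=2
Click 3 (2,2) count=0: revealed 13 new [(0,0) (0,1) (0,2) (0,3) (1,0) (1,1) (1,2) (1,3) (2,1) (2,2) (2,3) (3,2) (3,3)] -> total=15

Answer: 15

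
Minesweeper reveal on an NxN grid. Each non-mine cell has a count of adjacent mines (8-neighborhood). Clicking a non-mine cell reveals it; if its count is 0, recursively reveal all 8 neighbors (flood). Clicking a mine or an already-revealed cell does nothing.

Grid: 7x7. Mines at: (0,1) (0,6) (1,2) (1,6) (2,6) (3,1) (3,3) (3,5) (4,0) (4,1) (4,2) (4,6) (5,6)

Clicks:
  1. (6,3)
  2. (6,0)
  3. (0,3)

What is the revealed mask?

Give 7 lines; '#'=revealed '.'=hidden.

Answer: ...#...
.......
.......
.......
...###.
######.
######.

Derivation:
Click 1 (6,3) count=0: revealed 15 new [(4,3) (4,4) (4,5) (5,0) (5,1) (5,2) (5,3) (5,4) (5,5) (6,0) (6,1) (6,2) (6,3) (6,4) (6,5)] -> total=15
Click 2 (6,0) count=0: revealed 0 new [(none)] -> total=15
Click 3 (0,3) count=1: revealed 1 new [(0,3)] -> total=16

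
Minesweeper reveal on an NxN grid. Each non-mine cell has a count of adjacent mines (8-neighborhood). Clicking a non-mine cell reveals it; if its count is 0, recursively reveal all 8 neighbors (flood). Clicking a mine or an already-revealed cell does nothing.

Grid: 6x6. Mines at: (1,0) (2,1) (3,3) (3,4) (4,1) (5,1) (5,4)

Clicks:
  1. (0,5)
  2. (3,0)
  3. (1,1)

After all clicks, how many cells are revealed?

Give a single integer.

Answer: 15

Derivation:
Click 1 (0,5) count=0: revealed 14 new [(0,1) (0,2) (0,3) (0,4) (0,5) (1,1) (1,2) (1,3) (1,4) (1,5) (2,2) (2,3) (2,4) (2,5)] -> total=14
Click 2 (3,0) count=2: revealed 1 new [(3,0)] -> total=15
Click 3 (1,1) count=2: revealed 0 new [(none)] -> total=15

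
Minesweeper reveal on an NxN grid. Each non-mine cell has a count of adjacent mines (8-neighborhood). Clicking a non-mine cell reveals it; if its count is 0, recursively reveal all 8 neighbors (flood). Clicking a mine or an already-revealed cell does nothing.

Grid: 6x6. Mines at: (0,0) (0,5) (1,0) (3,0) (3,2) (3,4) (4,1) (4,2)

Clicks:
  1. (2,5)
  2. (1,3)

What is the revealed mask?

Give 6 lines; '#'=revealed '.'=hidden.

Answer: .####.
.####.
.#####
......
......
......

Derivation:
Click 1 (2,5) count=1: revealed 1 new [(2,5)] -> total=1
Click 2 (1,3) count=0: revealed 12 new [(0,1) (0,2) (0,3) (0,4) (1,1) (1,2) (1,3) (1,4) (2,1) (2,2) (2,3) (2,4)] -> total=13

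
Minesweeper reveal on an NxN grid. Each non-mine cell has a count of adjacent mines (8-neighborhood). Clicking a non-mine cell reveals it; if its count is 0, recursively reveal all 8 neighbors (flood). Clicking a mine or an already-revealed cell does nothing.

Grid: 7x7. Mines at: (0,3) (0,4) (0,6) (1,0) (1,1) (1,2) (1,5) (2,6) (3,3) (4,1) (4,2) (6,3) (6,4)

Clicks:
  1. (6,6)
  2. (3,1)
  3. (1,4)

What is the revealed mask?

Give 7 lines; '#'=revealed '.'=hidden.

Click 1 (6,6) count=0: revealed 11 new [(3,4) (3,5) (3,6) (4,4) (4,5) (4,6) (5,4) (5,5) (5,6) (6,5) (6,6)] -> total=11
Click 2 (3,1) count=2: revealed 1 new [(3,1)] -> total=12
Click 3 (1,4) count=3: revealed 1 new [(1,4)] -> total=13

Answer: .......
....#..
.......
.#..###
....###
....###
.....##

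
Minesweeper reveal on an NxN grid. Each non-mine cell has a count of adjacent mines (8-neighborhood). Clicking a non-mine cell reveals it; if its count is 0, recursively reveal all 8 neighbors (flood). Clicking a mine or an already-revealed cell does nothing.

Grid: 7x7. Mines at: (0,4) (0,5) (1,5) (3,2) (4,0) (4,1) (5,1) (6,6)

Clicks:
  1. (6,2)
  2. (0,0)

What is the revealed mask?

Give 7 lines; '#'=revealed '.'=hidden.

Click 1 (6,2) count=1: revealed 1 new [(6,2)] -> total=1
Click 2 (0,0) count=0: revealed 14 new [(0,0) (0,1) (0,2) (0,3) (1,0) (1,1) (1,2) (1,3) (2,0) (2,1) (2,2) (2,3) (3,0) (3,1)] -> total=15

Answer: ####...
####...
####...
##.....
.......
.......
..#....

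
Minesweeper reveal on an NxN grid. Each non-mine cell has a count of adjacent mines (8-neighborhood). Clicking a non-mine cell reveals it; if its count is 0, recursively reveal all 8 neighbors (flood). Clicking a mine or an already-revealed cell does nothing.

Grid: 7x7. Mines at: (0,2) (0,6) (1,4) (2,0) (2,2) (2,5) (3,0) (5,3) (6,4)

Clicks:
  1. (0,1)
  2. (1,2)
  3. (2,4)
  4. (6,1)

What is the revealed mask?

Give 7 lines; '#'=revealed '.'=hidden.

Answer: .#.....
..#....
....#..
.......
###....
###....
###....

Derivation:
Click 1 (0,1) count=1: revealed 1 new [(0,1)] -> total=1
Click 2 (1,2) count=2: revealed 1 new [(1,2)] -> total=2
Click 3 (2,4) count=2: revealed 1 new [(2,4)] -> total=3
Click 4 (6,1) count=0: revealed 9 new [(4,0) (4,1) (4,2) (5,0) (5,1) (5,2) (6,0) (6,1) (6,2)] -> total=12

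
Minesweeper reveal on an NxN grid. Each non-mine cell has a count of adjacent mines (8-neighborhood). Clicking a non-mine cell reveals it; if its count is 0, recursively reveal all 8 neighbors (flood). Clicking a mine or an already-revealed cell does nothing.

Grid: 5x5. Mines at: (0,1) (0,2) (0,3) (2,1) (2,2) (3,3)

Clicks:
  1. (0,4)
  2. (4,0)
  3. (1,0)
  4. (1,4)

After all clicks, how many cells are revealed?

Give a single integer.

Click 1 (0,4) count=1: revealed 1 new [(0,4)] -> total=1
Click 2 (4,0) count=0: revealed 6 new [(3,0) (3,1) (3,2) (4,0) (4,1) (4,2)] -> total=7
Click 3 (1,0) count=2: revealed 1 new [(1,0)] -> total=8
Click 4 (1,4) count=1: revealed 1 new [(1,4)] -> total=9

Answer: 9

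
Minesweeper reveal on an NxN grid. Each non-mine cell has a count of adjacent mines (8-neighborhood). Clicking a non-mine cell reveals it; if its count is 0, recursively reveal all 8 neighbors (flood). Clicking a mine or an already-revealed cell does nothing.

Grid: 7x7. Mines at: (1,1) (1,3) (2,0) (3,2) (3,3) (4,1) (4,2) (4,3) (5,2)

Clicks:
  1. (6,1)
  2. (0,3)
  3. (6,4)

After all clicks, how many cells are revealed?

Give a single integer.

Click 1 (6,1) count=1: revealed 1 new [(6,1)] -> total=1
Click 2 (0,3) count=1: revealed 1 new [(0,3)] -> total=2
Click 3 (6,4) count=0: revealed 23 new [(0,4) (0,5) (0,6) (1,4) (1,5) (1,6) (2,4) (2,5) (2,6) (3,4) (3,5) (3,6) (4,4) (4,5) (4,6) (5,3) (5,4) (5,5) (5,6) (6,3) (6,4) (6,5) (6,6)] -> total=25

Answer: 25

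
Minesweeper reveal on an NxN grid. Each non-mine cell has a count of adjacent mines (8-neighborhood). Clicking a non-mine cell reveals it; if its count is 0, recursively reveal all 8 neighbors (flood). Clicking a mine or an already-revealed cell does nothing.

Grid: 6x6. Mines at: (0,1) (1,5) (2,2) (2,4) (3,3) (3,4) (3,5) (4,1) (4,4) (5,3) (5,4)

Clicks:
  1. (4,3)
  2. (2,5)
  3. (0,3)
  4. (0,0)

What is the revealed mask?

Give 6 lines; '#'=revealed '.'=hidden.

Click 1 (4,3) count=5: revealed 1 new [(4,3)] -> total=1
Click 2 (2,5) count=4: revealed 1 new [(2,5)] -> total=2
Click 3 (0,3) count=0: revealed 6 new [(0,2) (0,3) (0,4) (1,2) (1,3) (1,4)] -> total=8
Click 4 (0,0) count=1: revealed 1 new [(0,0)] -> total=9

Answer: #.###.
..###.
.....#
......
...#..
......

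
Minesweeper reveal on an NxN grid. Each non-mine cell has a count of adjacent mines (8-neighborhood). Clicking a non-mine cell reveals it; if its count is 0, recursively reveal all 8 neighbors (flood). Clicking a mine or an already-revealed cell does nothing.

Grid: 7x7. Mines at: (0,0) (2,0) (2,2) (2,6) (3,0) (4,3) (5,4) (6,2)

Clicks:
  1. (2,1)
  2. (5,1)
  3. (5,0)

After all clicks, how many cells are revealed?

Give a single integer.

Click 1 (2,1) count=3: revealed 1 new [(2,1)] -> total=1
Click 2 (5,1) count=1: revealed 1 new [(5,1)] -> total=2
Click 3 (5,0) count=0: revealed 5 new [(4,0) (4,1) (5,0) (6,0) (6,1)] -> total=7

Answer: 7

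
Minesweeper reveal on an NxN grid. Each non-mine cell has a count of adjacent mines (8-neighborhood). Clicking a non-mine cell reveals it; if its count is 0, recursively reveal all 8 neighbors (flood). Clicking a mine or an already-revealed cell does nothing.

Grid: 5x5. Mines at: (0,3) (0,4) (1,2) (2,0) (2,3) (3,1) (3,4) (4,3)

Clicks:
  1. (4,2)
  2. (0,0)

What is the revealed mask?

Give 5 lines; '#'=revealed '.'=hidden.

Answer: ##...
##...
.....
.....
..#..

Derivation:
Click 1 (4,2) count=2: revealed 1 new [(4,2)] -> total=1
Click 2 (0,0) count=0: revealed 4 new [(0,0) (0,1) (1,0) (1,1)] -> total=5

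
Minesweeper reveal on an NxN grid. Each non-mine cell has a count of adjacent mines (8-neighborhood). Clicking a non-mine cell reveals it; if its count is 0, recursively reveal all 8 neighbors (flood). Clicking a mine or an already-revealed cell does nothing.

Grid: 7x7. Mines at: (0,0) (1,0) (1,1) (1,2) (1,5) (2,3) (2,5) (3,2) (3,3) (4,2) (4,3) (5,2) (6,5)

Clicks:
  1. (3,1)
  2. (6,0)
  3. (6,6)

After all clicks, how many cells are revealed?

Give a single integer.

Click 1 (3,1) count=2: revealed 1 new [(3,1)] -> total=1
Click 2 (6,0) count=0: revealed 9 new [(2,0) (2,1) (3,0) (4,0) (4,1) (5,0) (5,1) (6,0) (6,1)] -> total=10
Click 3 (6,6) count=1: revealed 1 new [(6,6)] -> total=11

Answer: 11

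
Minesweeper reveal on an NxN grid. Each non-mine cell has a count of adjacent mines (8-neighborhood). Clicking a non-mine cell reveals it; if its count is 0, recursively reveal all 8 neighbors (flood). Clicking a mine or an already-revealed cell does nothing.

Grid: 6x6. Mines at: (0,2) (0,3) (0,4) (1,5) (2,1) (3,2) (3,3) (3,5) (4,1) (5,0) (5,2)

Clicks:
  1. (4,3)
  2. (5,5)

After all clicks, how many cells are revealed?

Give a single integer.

Click 1 (4,3) count=3: revealed 1 new [(4,3)] -> total=1
Click 2 (5,5) count=0: revealed 5 new [(4,4) (4,5) (5,3) (5,4) (5,5)] -> total=6

Answer: 6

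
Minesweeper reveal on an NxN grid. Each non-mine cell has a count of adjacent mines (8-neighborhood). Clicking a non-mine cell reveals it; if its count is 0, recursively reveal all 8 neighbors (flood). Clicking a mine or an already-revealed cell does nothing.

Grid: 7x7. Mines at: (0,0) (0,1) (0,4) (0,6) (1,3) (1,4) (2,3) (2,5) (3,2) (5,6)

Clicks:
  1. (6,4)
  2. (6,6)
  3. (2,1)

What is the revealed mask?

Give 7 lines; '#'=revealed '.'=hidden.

Click 1 (6,4) count=0: revealed 27 new [(1,0) (1,1) (2,0) (2,1) (3,0) (3,1) (3,3) (3,4) (3,5) (4,0) (4,1) (4,2) (4,3) (4,4) (4,5) (5,0) (5,1) (5,2) (5,3) (5,4) (5,5) (6,0) (6,1) (6,2) (6,3) (6,4) (6,5)] -> total=27
Click 2 (6,6) count=1: revealed 1 new [(6,6)] -> total=28
Click 3 (2,1) count=1: revealed 0 new [(none)] -> total=28

Answer: .......
##.....
##.....
##.###.
######.
######.
#######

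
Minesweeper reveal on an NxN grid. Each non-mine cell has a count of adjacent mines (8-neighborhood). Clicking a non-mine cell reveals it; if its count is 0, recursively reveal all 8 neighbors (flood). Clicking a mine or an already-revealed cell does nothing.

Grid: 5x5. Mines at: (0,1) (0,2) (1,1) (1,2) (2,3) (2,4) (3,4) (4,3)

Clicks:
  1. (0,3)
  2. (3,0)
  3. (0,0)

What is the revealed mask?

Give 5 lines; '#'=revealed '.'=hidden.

Click 1 (0,3) count=2: revealed 1 new [(0,3)] -> total=1
Click 2 (3,0) count=0: revealed 9 new [(2,0) (2,1) (2,2) (3,0) (3,1) (3,2) (4,0) (4,1) (4,2)] -> total=10
Click 3 (0,0) count=2: revealed 1 new [(0,0)] -> total=11

Answer: #..#.
.....
###..
###..
###..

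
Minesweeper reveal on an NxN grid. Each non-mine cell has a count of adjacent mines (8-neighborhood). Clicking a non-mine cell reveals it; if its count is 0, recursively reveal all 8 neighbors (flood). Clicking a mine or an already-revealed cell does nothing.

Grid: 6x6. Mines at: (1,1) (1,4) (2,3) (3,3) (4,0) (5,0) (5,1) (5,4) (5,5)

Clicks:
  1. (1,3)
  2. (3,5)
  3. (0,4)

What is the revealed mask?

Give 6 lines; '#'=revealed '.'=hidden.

Click 1 (1,3) count=2: revealed 1 new [(1,3)] -> total=1
Click 2 (3,5) count=0: revealed 6 new [(2,4) (2,5) (3,4) (3,5) (4,4) (4,5)] -> total=7
Click 3 (0,4) count=1: revealed 1 new [(0,4)] -> total=8

Answer: ....#.
...#..
....##
....##
....##
......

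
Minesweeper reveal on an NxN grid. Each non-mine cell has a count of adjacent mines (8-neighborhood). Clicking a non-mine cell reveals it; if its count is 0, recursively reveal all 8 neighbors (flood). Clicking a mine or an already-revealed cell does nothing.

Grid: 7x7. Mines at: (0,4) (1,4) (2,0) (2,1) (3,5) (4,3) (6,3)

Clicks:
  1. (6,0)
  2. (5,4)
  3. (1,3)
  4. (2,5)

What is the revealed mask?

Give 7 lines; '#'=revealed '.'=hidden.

Answer: .......
...#...
.....#.
###....
###....
###.#..
###....

Derivation:
Click 1 (6,0) count=0: revealed 12 new [(3,0) (3,1) (3,2) (4,0) (4,1) (4,2) (5,0) (5,1) (5,2) (6,0) (6,1) (6,2)] -> total=12
Click 2 (5,4) count=2: revealed 1 new [(5,4)] -> total=13
Click 3 (1,3) count=2: revealed 1 new [(1,3)] -> total=14
Click 4 (2,5) count=2: revealed 1 new [(2,5)] -> total=15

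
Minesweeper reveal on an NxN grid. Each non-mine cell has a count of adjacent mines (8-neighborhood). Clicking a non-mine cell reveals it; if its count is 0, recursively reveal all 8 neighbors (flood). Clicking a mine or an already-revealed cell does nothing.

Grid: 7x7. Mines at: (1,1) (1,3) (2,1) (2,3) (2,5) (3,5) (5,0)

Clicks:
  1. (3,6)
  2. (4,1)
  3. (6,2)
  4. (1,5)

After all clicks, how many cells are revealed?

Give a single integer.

Click 1 (3,6) count=2: revealed 1 new [(3,6)] -> total=1
Click 2 (4,1) count=1: revealed 1 new [(4,1)] -> total=2
Click 3 (6,2) count=0: revealed 21 new [(3,1) (3,2) (3,3) (3,4) (4,2) (4,3) (4,4) (4,5) (4,6) (5,1) (5,2) (5,3) (5,4) (5,5) (5,6) (6,1) (6,2) (6,3) (6,4) (6,5) (6,6)] -> total=23
Click 4 (1,5) count=1: revealed 1 new [(1,5)] -> total=24

Answer: 24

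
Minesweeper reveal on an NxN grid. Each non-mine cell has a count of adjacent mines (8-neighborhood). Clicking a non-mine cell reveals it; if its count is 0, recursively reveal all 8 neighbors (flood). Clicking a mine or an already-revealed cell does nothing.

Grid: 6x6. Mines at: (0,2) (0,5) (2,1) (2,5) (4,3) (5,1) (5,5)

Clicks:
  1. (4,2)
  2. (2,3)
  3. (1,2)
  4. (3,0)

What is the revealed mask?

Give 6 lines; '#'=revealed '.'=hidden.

Answer: ......
..###.
..###.
#.###.
..#...
......

Derivation:
Click 1 (4,2) count=2: revealed 1 new [(4,2)] -> total=1
Click 2 (2,3) count=0: revealed 9 new [(1,2) (1,3) (1,4) (2,2) (2,3) (2,4) (3,2) (3,3) (3,4)] -> total=10
Click 3 (1,2) count=2: revealed 0 new [(none)] -> total=10
Click 4 (3,0) count=1: revealed 1 new [(3,0)] -> total=11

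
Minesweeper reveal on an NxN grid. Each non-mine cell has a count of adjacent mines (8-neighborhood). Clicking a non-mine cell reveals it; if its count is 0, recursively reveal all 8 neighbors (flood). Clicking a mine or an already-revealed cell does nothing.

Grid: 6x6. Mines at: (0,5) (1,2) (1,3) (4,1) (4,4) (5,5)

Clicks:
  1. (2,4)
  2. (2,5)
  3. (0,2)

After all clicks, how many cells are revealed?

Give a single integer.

Click 1 (2,4) count=1: revealed 1 new [(2,4)] -> total=1
Click 2 (2,5) count=0: revealed 5 new [(1,4) (1,5) (2,5) (3,4) (3,5)] -> total=6
Click 3 (0,2) count=2: revealed 1 new [(0,2)] -> total=7

Answer: 7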